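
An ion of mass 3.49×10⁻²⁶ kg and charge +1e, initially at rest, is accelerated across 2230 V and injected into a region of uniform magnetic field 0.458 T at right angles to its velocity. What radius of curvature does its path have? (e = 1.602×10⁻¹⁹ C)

Acceleration: |q|V = ½mv² ⇒ v = √(2|q|V/m) = √(2·1.602×10⁻¹⁹·2230/3.49×10⁻²⁶) ≈ 1.431×10⁵ m/s.
In the field: r = mv/(|q|B) = (3.49×10⁻²⁶)(1.431×10⁵)/((1.602×10⁻¹⁹)(0.458)) ≈ 0.0681 m.

r ≈ 0.0681 m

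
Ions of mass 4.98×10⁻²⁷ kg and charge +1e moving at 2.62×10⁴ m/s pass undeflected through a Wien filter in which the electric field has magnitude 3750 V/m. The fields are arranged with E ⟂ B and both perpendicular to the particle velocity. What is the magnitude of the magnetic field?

Balance of forces in the selector: qE = qvB ⇒ B = E/v.
B = 3750/2.62×10⁴ = 0.143 T.

B = 0.143 T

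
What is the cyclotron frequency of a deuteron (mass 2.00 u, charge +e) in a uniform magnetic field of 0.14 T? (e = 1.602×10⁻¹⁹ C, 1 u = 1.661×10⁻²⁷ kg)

f ≈ 1.1×10⁶ Hz

f = |q|B/(2πm).
f = (1.602×10⁻¹⁹)(0.14)/(2π·3.322×10⁻²⁷) ≈ 1.1×10⁶ Hz.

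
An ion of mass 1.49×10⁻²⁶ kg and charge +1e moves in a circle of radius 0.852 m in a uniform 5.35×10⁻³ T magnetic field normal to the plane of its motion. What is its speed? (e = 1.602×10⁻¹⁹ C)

From |q|vB = mv²/r, v = |q|Br/m.
v = (1.602×10⁻¹⁹)(5.35×10⁻³)(0.852)/1.49×10⁻²⁶ ≈ 4.90×10⁴ m/s.

v ≈ 4.90×10⁴ m/s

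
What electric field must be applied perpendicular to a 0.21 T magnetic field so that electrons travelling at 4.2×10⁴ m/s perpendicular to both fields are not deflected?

E = 8800 V/m

For straight-line motion qE = qvB, so E = vB.
E = 4.2×10⁴ × 0.21 = 8800 V/m.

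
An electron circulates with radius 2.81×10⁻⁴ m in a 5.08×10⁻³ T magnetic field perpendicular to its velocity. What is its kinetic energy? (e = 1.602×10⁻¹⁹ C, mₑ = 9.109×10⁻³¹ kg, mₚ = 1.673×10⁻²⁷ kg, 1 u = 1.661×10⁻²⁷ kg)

KE ≈ 0.179 eV

v = |q|Br/m, then KE = ½mv² = (qBr)²/(2m).
v = (1.602×10⁻¹⁹)(5.08×10⁻³)(2.81×10⁻⁴)/9.109×10⁻³¹ ≈ 2.511×10⁵ m/s.
KE = ½(9.109×10⁻³¹)(2.511×10⁵)² ≈ 2.87×10⁻²⁰ J = 0.179 eV.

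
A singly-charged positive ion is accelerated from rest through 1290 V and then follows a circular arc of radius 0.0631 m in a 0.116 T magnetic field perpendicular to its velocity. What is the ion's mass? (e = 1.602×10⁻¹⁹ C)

Combine |q|V = ½mv² and r = mv/(|q|B): eliminate v to get m = qB²r²/(2V).
m = (1.602×10⁻¹⁹)(0.116)²(0.0631)²/(2·1290) ≈ 3.33×10⁻²⁷ kg.

m ≈ 3.33×10⁻²⁷ kg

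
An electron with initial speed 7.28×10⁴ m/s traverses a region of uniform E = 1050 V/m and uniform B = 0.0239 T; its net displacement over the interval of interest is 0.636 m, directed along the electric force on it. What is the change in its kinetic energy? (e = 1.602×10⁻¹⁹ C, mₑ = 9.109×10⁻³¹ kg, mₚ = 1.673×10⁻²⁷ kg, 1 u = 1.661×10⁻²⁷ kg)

The magnetic force is always ⟂ v and does no work; only the electric force changes KE.
ΔKE = F_E · d = |q|E d = (1.602×10⁻¹⁹)(1050)(0.636) ≈ 1.07×10⁻¹⁶ J.

ΔKE ≈ 1.07×10⁻¹⁶ J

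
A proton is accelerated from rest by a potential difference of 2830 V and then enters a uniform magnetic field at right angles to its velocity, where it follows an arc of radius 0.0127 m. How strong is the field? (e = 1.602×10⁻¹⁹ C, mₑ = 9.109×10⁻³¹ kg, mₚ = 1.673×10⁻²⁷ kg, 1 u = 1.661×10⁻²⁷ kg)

v = √(2|q|V/m) = √(2·1.602×10⁻¹⁹·2830/1.673×10⁻²⁷) ≈ 7.362×10⁵ m/s.
B = mv/(|q|r) = (1.673×10⁻²⁷)(7.362×10⁵)/((1.602×10⁻¹⁹)(0.0127)) ≈ 0.605 T.

B ≈ 0.605 T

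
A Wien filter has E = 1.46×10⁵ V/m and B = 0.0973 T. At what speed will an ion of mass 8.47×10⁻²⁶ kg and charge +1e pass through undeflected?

Zero net Lorentz force requires |qE| = |q v×B|, i.e. E = vB.
v = E/B = 1.46×10⁵/0.0973 = 1.50×10⁶ m/s.

v = 1.50×10⁶ m/s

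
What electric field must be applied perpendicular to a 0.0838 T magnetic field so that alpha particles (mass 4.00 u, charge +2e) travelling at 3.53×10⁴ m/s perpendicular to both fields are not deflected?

E = 2960 V/m

For straight-line motion qE = qvB, so E = vB.
E = 3.53×10⁴ × 0.0838 = 2960 V/m.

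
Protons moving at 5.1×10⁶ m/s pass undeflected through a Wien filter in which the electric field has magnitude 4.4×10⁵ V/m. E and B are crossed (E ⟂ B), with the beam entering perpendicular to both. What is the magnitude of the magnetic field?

B = 0.086 T

Balance of forces in the selector: qE = qvB ⇒ B = E/v.
B = 4.4×10⁵/5.1×10⁶ = 0.086 T.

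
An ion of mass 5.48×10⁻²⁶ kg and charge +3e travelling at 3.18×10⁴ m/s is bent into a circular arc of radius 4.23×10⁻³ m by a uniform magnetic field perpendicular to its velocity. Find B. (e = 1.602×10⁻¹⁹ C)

B ≈ 0.857 T

From |q|vB = mv²/r, B = mv/(|q|r).
B = (5.48×10⁻²⁶)(3.18×10⁴)/((4.806×10⁻¹⁹)(4.23×10⁻³)) ≈ 0.857 T.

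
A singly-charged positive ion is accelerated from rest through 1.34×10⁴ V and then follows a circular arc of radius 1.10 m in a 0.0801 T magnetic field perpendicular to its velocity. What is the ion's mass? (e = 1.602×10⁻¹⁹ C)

m ≈ 4.64×10⁻²⁶ kg

Combine |q|V = ½mv² and r = mv/(|q|B): eliminate v to get m = qB²r²/(2V).
m = (1.602×10⁻¹⁹)(0.0801)²(1.10)²/(2·1.34×10⁴) ≈ 4.64×10⁻²⁶ kg.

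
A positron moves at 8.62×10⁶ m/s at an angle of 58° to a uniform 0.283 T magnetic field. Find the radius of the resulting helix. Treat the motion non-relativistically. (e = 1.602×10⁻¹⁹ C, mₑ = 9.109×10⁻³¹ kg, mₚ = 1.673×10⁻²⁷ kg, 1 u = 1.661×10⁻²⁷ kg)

v⊥ = v sinθ = 8.62×10⁶·sin58° ≈ 7.310×10⁶ m/s.
r = m v⊥/(|q|B) = (9.109×10⁻³¹)(7.310×10⁶)/((1.602×10⁻¹⁹)(0.283)) ≈ 1.47×10⁻⁴ m.

r ≈ 1.47×10⁻⁴ m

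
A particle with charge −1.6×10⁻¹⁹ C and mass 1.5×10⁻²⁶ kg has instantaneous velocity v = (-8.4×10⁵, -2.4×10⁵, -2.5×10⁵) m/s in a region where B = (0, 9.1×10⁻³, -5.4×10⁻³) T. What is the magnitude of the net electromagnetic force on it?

v×B = (3570, -4540, -7640) N/C.
F = q v×B = (−1.6×10⁻¹⁹ C)·(3570, -4540, -7640) = (-5.71×10⁻¹⁶, 7.26×10⁻¹⁶, 1.22×10⁻¹⁵) N.
|F| = 1.53×10⁻¹⁵ N.

|F| ≈ 1.53×10⁻¹⁵ N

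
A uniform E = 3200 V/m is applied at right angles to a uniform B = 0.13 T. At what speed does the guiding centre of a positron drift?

The steady drift has the magnetic force balancing the electric force, so v_d = E/B.
v_d = 3200/0.13 = 2.5×10⁴ m/s.

v_d ≈ 2.5×10⁴ m/s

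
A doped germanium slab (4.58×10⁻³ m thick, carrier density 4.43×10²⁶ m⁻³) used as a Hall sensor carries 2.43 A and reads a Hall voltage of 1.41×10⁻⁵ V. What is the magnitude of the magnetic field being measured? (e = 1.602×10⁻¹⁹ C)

B ≈ 1.89 T

From V_H = IB/(n e t), B = V_H n e t / I.
B = (1.41×10⁻⁵)(4.43×10²⁶)(1.602×10⁻¹⁹)(4.58×10⁻³)/2.43 ≈ 1.89 T.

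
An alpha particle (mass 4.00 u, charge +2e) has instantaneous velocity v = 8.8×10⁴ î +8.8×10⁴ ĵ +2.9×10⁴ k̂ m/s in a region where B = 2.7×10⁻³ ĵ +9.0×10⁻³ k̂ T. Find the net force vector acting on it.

v×B = (714, -792, 238) N/C.
F = q v×B = (3.204×10⁻¹⁹ C)·(714, -792, 238) = (2.29×10⁻¹⁶, -2.54×10⁻¹⁶, 7.61×10⁻¹⁷) N.

F ≈ (2.29×10⁻¹⁶, -2.54×10⁻¹⁶, 7.61×10⁻¹⁷) N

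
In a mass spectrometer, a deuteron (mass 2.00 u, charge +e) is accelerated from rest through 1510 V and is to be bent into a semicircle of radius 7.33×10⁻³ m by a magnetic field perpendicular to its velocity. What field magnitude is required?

B ≈ 1.08 T

v = √(2|q|V/m) = √(2·1.602×10⁻¹⁹·1510/3.322×10⁻²⁷) ≈ 3.816×10⁵ m/s.
B = mv/(|q|r) = (3.322×10⁻²⁷)(3.816×10⁵)/((1.602×10⁻¹⁹)(7.33×10⁻³)) ≈ 1.08 T.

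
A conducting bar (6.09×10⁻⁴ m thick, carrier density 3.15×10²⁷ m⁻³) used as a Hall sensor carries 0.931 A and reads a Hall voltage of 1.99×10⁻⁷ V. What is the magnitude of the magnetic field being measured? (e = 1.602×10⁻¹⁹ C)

From V_H = IB/(n e t), B = V_H n e t / I.
B = (1.99×10⁻⁷)(3.15×10²⁷)(1.602×10⁻¹⁹)(6.09×10⁻⁴)/0.931 ≈ 0.0657 T.

B ≈ 0.0657 T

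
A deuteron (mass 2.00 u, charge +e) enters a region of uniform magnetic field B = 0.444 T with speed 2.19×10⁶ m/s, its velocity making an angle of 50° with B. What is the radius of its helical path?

r ≈ 0.0784 m

v⊥ = v sinθ = 2.19×10⁶·sin50° ≈ 1.678×10⁶ m/s.
r = m v⊥/(|q|B) = (3.322×10⁻²⁷)(1.678×10⁶)/((1.602×10⁻¹⁹)(0.444)) ≈ 0.0784 m.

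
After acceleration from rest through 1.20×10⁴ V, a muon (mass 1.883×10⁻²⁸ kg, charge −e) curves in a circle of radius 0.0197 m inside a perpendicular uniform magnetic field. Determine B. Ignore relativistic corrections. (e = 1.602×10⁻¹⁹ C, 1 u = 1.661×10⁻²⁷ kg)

B ≈ 0.270 T

v = √(2|q|V/m) = √(2·1.602×10⁻¹⁹·1.20×10⁴/1.883×10⁻²⁸) ≈ 4.519×10⁶ m/s.
B = mv/(|q|r) = (1.883×10⁻²⁸)(4.519×10⁶)/((1.602×10⁻¹⁹)(0.0197)) ≈ 0.270 T.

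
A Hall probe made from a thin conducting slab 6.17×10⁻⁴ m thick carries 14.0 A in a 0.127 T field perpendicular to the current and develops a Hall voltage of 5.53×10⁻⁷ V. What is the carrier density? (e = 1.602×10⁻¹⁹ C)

From V_H = IB/(n e t), n = IB/(V_H e t).
n = (14.0)(0.127)/((5.53×10⁻⁷)(1.602×10⁻¹⁹)(6.17×10⁻⁴)) ≈ 3.25×10²⁸ m⁻³.

n ≈ 3.25×10²⁸ m⁻³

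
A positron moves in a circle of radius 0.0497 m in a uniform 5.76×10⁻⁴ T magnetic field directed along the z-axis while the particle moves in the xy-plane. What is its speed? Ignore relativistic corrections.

v ≈ 5.03×10⁶ m/s

From |q|vB = mv²/r, v = |q|Br/m.
v = (1.602×10⁻¹⁹)(5.76×10⁻⁴)(0.0497)/9.109×10⁻³¹ ≈ 5.03×10⁶ m/s.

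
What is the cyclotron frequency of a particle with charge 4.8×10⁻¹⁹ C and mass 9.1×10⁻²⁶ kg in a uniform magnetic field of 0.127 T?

f ≈ 1.07×10⁵ Hz

f = |q|B/(2πm).
f = (4.8×10⁻¹⁹)(0.127)/(2π·9.1×10⁻²⁶) ≈ 1.07×10⁵ Hz.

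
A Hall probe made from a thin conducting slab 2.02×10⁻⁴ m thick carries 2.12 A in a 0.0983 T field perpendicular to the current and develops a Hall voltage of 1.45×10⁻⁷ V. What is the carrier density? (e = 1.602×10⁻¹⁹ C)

From V_H = IB/(n e t), n = IB/(V_H e t).
n = (2.12)(0.0983)/((1.45×10⁻⁷)(1.602×10⁻¹⁹)(2.02×10⁻⁴)) ≈ 4.44×10²⁸ m⁻³.

n ≈ 4.44×10²⁸ m⁻³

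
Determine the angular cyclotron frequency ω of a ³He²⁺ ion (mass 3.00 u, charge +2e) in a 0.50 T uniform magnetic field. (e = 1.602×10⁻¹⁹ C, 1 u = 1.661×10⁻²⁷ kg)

ω = |q|B/m.
ω = (3.204×10⁻¹⁹)(0.50)/4.983×10⁻²⁷ ≈ 3.2×10⁷ rad/s.

ω ≈ 3.2×10⁷ rad/s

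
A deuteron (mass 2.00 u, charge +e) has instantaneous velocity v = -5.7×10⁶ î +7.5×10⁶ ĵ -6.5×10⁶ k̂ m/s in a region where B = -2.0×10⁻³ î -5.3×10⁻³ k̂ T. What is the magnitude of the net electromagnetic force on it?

v×B = (-3.98×10⁴, -1.72×10⁴, 1.50×10⁴) N/C.
F = q v×B = (1.602×10⁻¹⁹ C)·(-3.98×10⁴, -1.72×10⁴, 1.50×10⁴) = (-6.37×10⁻¹⁵, -2.76×10⁻¹⁵, 2.40×10⁻¹⁵) N.
|F| = 7.34×10⁻¹⁵ N.

|F| ≈ 7.34×10⁻¹⁵ N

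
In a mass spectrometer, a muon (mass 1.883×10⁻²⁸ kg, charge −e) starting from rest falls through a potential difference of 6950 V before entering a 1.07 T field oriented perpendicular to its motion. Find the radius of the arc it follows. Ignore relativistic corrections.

Acceleration: |q|V = ½mv² ⇒ v = √(2|q|V/m) = √(2·1.602×10⁻¹⁹·6950/1.883×10⁻²⁸) ≈ 3.439×10⁶ m/s.
In the field: r = mv/(|q|B) = (1.883×10⁻²⁸)(3.439×10⁶)/((1.602×10⁻¹⁹)(1.07)) ≈ 3.78×10⁻³ m.

r ≈ 3.78×10⁻³ m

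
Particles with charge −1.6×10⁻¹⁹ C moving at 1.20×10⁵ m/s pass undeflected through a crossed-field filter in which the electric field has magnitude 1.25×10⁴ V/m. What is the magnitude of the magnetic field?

Balance of forces in the selector: qE = qvB ⇒ B = E/v.
B = 1.25×10⁴/1.20×10⁵ = 0.104 T.

B = 0.104 T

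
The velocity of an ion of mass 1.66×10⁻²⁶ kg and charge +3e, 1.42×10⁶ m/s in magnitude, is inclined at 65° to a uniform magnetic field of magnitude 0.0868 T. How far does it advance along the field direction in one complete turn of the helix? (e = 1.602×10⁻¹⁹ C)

p ≈ 1.50 m

v∥ = v cosθ = 1.42×10⁶·cos65° ≈ 6.001×10⁵ m/s.
T = 2πm/(|q|B) = 2π(1.66×10⁻²⁶)/((4.806×10⁻¹⁹)(0.0868)) ≈ 2.500×10⁻⁶ s.
pitch = v∥ T = (6.001×10⁵)(2.500×10⁻⁶) ≈ 1.50 m.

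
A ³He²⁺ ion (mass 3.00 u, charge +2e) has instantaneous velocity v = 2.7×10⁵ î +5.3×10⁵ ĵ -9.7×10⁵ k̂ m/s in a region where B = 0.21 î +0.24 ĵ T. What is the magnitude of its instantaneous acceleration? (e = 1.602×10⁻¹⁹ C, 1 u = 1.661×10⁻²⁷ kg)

|a| ≈ 2.01×10¹³ m/s²

v×B = (2.33×10⁵, -2.04×10⁵, -4.65×10⁴) N/C.
F = q v×B = (3.204×10⁻¹⁹ C)·(2.33×10⁵, -2.04×10⁵, -4.65×10⁴) = (7.46×10⁻¹⁴, -6.53×10⁻¹⁴, -1.49×10⁻¹⁴) N.
|a| = |F|/m = 1.002×10⁻¹³/4.983×10⁻²⁷ ≈ 2.01×10¹³ m/s².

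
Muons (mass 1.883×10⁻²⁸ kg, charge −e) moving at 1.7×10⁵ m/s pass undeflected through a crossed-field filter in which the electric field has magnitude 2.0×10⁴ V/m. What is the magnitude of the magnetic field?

B = 0.12 T

Balance of forces in the selector: qE = qvB ⇒ B = E/v.
B = 2.0×10⁴/1.7×10⁵ = 0.12 T.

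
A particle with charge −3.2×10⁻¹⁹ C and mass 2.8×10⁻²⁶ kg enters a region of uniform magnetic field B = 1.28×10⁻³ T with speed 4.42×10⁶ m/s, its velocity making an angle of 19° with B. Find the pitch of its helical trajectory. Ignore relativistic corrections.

v∥ = v cosθ = 4.42×10⁶·cos19° ≈ 4.179×10⁶ m/s.
T = 2πm/(|q|B) = 2π(2.8×10⁻²⁶)/((3.2×10⁻¹⁹)(1.28×10⁻³)) ≈ 4.295×10⁻⁴ s.
pitch = v∥ T = (4.179×10⁶)(4.295×10⁻⁴) ≈ 1800 m.

p ≈ 1800 m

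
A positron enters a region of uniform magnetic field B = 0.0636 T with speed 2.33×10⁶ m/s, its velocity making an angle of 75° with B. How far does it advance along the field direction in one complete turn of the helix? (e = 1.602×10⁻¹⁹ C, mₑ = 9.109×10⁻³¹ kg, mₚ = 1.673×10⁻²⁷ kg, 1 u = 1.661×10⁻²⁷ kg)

v∥ = v cosθ = 2.33×10⁶·cos75° ≈ 6.030×10⁵ m/s.
T = 2πm/(|q|B) = 2π(9.109×10⁻³¹)/((1.602×10⁻¹⁹)(0.0636)) ≈ 5.617×10⁻¹⁰ s.
pitch = v∥ T = (6.030×10⁵)(5.617×10⁻¹⁰) ≈ 3.39×10⁻⁴ m.

p ≈ 3.39×10⁻⁴ m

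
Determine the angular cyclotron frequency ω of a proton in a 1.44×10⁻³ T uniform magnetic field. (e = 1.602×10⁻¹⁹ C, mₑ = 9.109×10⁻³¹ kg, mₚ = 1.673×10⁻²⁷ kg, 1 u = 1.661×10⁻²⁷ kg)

ω = |q|B/m.
ω = (1.602×10⁻¹⁹)(1.44×10⁻³)/1.673×10⁻²⁷ ≈ 1.38×10⁵ rad/s.

ω ≈ 1.38×10⁵ rad/s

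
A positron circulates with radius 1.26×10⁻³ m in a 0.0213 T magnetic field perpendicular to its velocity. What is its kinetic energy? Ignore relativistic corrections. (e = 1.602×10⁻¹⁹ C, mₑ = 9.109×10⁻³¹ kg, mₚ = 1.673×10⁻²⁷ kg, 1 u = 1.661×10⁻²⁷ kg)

v = |q|Br/m, then KE = ½mv² = (qBr)²/(2m).
v = (1.602×10⁻¹⁹)(0.0213)(1.26×10⁻³)/9.109×10⁻³¹ ≈ 4.720×10⁶ m/s.
KE = ½(9.109×10⁻³¹)(4.720×10⁶)² ≈ 1.01×10⁻¹⁷ J = 63.3 eV.

KE ≈ 63.3 eV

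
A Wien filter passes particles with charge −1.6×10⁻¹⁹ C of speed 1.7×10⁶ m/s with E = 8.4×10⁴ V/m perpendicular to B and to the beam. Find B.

Balance of forces in the selector: qE = qvB ⇒ B = E/v.
B = 8.4×10⁴/1.7×10⁶ = 0.049 T.

B = 0.049 T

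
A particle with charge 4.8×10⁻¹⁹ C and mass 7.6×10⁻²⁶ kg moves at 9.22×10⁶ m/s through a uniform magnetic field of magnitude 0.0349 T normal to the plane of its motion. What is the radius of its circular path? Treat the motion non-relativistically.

The magnetic force provides the centripetal force: |q|vB = mv²/r.
r = mv/(|q|B) = (7.6×10⁻²⁶)(9.22×10⁶)/((4.8×10⁻¹⁹)(0.0349)) ≈ 41.8 m.

r ≈ 41.8 m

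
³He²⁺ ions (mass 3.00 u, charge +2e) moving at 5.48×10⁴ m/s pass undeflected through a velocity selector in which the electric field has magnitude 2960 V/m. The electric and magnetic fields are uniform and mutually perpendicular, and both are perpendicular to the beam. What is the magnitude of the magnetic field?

B = 0.0540 T

Balance of forces in the selector: qE = qvB ⇒ B = E/v.
B = 2960/5.48×10⁴ = 0.0540 T.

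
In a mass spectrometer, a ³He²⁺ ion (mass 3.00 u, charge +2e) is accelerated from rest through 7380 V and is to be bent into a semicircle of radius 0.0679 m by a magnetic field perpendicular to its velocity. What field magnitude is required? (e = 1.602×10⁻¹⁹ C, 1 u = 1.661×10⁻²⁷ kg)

B ≈ 0.223 T

v = √(2|q|V/m) = √(2·3.204×10⁻¹⁹·7380/4.983×10⁻²⁷) ≈ 9.742×10⁵ m/s.
B = mv/(|q|r) = (4.983×10⁻²⁷)(9.742×10⁵)/((3.204×10⁻¹⁹)(0.0679)) ≈ 0.223 T.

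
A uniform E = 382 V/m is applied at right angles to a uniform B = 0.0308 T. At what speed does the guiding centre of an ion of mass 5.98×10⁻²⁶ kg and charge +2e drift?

The E×B drift speed is v_d = E/B.
v_d = 382/0.0308 = 1.24×10⁴ m/s.

v_d ≈ 1.24×10⁴ m/s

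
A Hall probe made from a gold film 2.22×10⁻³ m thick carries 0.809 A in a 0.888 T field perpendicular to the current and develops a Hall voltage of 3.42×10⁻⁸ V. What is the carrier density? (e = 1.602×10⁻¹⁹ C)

n ≈ 5.91×10²⁸ m⁻³

From V_H = IB/(n e t), n = IB/(V_H e t).
n = (0.809)(0.888)/((3.42×10⁻⁸)(1.602×10⁻¹⁹)(2.22×10⁻³)) ≈ 5.91×10²⁸ m⁻³.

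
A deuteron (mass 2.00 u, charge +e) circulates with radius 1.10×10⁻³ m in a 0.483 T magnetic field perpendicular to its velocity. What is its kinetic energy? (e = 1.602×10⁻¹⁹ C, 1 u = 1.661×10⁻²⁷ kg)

KE ≈ 6.81 eV

v = |q|Br/m, then KE = ½mv² = (qBr)²/(2m).
v = (1.602×10⁻¹⁹)(0.483)(1.10×10⁻³)/3.322×10⁻²⁷ ≈ 2.562×10⁴ m/s.
KE = ½(3.322×10⁻²⁷)(2.562×10⁴)² ≈ 1.09×10⁻¹⁸ J = 6.81 eV.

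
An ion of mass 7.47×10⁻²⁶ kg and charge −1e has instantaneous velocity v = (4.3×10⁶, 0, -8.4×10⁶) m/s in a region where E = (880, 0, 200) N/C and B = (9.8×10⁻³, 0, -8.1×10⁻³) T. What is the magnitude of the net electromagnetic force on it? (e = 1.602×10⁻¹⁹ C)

v×B = (0, -4.75×10⁴, 0) N/C.
E + v×B = (880, -4.75×10⁴, 200) N/C.
F = q(E + v×B) = (−1.602×10⁻¹⁹ C)·(880, -4.75×10⁴, 200) = (-1.41×10⁻¹⁶, 7.61×10⁻¹⁵, -3.20×10⁻¹⁷) N.
|F| = 7.61×10⁻¹⁵ N.

|F| ≈ 7.61×10⁻¹⁵ N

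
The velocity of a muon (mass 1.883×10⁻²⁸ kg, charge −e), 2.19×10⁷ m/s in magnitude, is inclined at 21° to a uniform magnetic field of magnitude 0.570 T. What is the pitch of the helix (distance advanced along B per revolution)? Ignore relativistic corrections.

v∥ = v cosθ = 2.19×10⁷·cos21° ≈ 2.045×10⁷ m/s.
T = 2πm/(|q|B) = 2π(1.883×10⁻²⁸)/((1.602×10⁻¹⁹)(0.570)) ≈ 1.296×10⁻⁸ s.
pitch = v∥ T = (2.045×10⁷)(1.296×10⁻⁸) ≈ 0.265 m.

p ≈ 0.265 m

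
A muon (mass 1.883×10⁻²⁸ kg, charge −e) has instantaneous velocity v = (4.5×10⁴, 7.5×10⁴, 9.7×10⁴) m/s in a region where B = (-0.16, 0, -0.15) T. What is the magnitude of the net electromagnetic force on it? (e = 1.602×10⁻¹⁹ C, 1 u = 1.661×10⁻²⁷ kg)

v×B = (-1.12×10⁴, -8770, 1.20×10⁴) N/C.
F = q v×B = (−1.602×10⁻¹⁹ C)·(-1.12×10⁴, -8770, 1.20×10⁴) = (1.80×10⁻¹⁵, 1.40×10⁻¹⁵, -1.92×10⁻¹⁵) N.
|F| = 2.99×10⁻¹⁵ N.

|F| ≈ 2.99×10⁻¹⁵ N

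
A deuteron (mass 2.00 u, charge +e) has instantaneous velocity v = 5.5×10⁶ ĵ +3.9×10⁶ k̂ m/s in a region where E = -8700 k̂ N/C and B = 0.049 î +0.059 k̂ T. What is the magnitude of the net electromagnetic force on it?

v×B = (3.24×10⁵, 1.91×10⁵, -2.70×10⁵) N/C.
E + v×B = (3.24×10⁵, 1.91×10⁵, -2.78×10⁵) N/C.
F = q(E + v×B) = (1.602×10⁻¹⁹ C)·(3.24×10⁵, 1.91×10⁵, -2.78×10⁵) = (5.20×10⁻¹⁴, 3.06×10⁻¹⁴, -4.46×10⁻¹⁴) N.
|F| = 7.50×10⁻¹⁴ N.

|F| ≈ 7.50×10⁻¹⁴ N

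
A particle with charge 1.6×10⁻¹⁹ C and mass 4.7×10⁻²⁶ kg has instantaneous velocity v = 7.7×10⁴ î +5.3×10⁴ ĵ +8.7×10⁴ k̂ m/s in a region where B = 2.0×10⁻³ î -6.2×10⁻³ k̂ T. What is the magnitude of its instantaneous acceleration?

|a| ≈ 2.51×10⁹ m/s²

v×B = (-329, 651, -106) N/C.
F = q v×B = (1.6×10⁻¹⁹ C)·(-329, 651, -106) = (-5.26×10⁻¹⁷, 1.04×10⁻¹⁶, -1.70×10⁻¹⁷) N.
|a| = |F|/m = 1.180×10⁻¹⁶/4.7×10⁻²⁶ ≈ 2.51×10⁹ m/s².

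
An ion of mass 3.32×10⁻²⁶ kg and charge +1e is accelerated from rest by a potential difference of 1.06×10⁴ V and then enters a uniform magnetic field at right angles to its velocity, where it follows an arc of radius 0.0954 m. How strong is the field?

B ≈ 0.695 T

v = √(2|q|V/m) = √(2·1.602×10⁻¹⁹·1.06×10⁴/3.32×10⁻²⁶) ≈ 3.198×10⁵ m/s.
B = mv/(|q|r) = (3.32×10⁻²⁶)(3.198×10⁵)/((1.602×10⁻¹⁹)(0.0954)) ≈ 0.695 T.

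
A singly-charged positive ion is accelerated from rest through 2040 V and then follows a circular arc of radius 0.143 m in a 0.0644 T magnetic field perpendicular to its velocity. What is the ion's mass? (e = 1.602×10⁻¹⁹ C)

m ≈ 3.33×10⁻²⁷ kg

Combine |q|V = ½mv² and r = mv/(|q|B): eliminate v to get m = qB²r²/(2V).
m = (1.602×10⁻¹⁹)(0.0644)²(0.143)²/(2·2040) ≈ 3.33×10⁻²⁷ kg.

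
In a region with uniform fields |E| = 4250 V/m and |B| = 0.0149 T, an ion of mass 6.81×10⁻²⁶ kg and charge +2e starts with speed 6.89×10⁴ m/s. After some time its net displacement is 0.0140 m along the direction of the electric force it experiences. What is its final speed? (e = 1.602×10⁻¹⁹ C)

v_f ≈ 7.28×10⁴ m/s

B does no work; ΔKE = |q|E d.
½mv_f² = ½mv₀² + |q|Ed = ½(6.81×10⁻²⁶)(6.89×10⁴)² + (3.204×10⁻¹⁹)(4250)(0.0140) ≈ 1.616×10⁻¹⁶ J + 1.906×10⁻¹⁷ J ≈ 1.807×10⁻¹⁶ J.
v_f = √(2·1.807×10⁻¹⁶/6.81×10⁻²⁶) ≈ 7.28×10⁴ m/s.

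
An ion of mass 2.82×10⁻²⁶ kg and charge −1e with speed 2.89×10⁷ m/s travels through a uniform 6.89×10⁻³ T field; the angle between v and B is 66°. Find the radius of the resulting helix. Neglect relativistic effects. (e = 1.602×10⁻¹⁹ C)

v⊥ = v sinθ = 2.89×10⁷·sin66° ≈ 2.640×10⁷ m/s.
r = m v⊥/(|q|B) = (2.82×10⁻²⁶)(2.640×10⁷)/((1.602×10⁻¹⁹)(6.89×10⁻³)) ≈ 675 m.

r ≈ 675 m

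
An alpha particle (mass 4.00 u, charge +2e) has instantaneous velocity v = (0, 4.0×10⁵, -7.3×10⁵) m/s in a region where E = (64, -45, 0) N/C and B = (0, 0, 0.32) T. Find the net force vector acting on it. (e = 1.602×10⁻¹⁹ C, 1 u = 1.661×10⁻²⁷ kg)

F ≈ (4.10×10⁻¹⁴, -1.44×10⁻¹⁷, 0) N

v×B = (1.28×10⁵, 0, 0) N/C.
E + v×B = (1.28×10⁵, -45.0, 0) N/C.
F = q(E + v×B) = (3.204×10⁻¹⁹ C)·(1.28×10⁵, -45.0, 0) = (4.10×10⁻¹⁴, -1.44×10⁻¹⁷, 0) N.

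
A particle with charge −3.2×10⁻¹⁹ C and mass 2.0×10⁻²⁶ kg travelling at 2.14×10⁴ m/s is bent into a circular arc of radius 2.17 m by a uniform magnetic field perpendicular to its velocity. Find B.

From |q|vB = mv²/r, B = mv/(|q|r).
B = (2.0×10⁻²⁶)(2.14×10⁴)/((3.2×10⁻¹⁹)(2.17)) ≈ 6.16×10⁻⁴ T.

B ≈ 6.16×10⁻⁴ T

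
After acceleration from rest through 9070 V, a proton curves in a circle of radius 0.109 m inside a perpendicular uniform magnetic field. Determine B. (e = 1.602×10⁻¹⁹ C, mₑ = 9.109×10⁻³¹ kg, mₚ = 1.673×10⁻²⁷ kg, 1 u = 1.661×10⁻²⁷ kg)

B ≈ 0.126 T

v = √(2|q|V/m) = √(2·1.602×10⁻¹⁹·9070/1.673×10⁻²⁷) ≈ 1.318×10⁶ m/s.
B = mv/(|q|r) = (1.673×10⁻²⁷)(1.318×10⁶)/((1.602×10⁻¹⁹)(0.109)) ≈ 0.126 T.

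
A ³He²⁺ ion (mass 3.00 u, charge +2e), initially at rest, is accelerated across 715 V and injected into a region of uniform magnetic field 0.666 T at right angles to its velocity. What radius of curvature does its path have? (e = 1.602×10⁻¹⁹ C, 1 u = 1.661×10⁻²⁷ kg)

Acceleration: |q|V = ½mv² ⇒ v = √(2|q|V/m) = √(2·3.204×10⁻¹⁹·715/4.983×10⁻²⁷) ≈ 3.032×10⁵ m/s.
In the field: r = mv/(|q|B) = (4.983×10⁻²⁷)(3.032×10⁵)/((3.204×10⁻¹⁹)(0.666)) ≈ 7.08×10⁻³ m.

r ≈ 7.08×10⁻³ m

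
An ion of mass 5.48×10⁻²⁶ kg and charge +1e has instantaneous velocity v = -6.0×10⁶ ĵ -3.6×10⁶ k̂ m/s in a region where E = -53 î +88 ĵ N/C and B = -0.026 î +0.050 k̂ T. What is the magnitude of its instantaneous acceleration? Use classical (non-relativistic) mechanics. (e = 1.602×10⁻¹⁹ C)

|a| ≈ 1.03×10¹² m/s²

v×B = (-3.00×10⁵, 9.36×10⁴, -1.56×10⁵) N/C.
E + v×B = (-3.00×10⁵, 9.37×10⁴, -1.56×10⁵) N/C.
F = q(E + v×B) = (1.602×10⁻¹⁹ C)·(-3.00×10⁵, 9.37×10⁴, -1.56×10⁵) = (-4.81×10⁻¹⁴, 1.50×10⁻¹⁴, -2.50×10⁻¹⁴) N.
|a| = |F|/m = 5.622×10⁻¹⁴/5.48×10⁻²⁶ ≈ 1.03×10¹² m/s².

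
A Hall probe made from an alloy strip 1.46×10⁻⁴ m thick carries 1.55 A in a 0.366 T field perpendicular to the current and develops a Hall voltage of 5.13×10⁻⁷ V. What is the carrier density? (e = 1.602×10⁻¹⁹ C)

From V_H = IB/(n e t), n = IB/(V_H e t).
n = (1.55)(0.366)/((5.13×10⁻⁷)(1.602×10⁻¹⁹)(1.46×10⁻⁴)) ≈ 4.73×10²⁸ m⁻³.

n ≈ 4.73×10²⁸ m⁻³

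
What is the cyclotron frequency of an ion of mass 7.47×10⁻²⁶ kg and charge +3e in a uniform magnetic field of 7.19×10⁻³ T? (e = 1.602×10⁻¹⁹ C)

f ≈ 7360 Hz

f = |q|B/(2πm).
f = (4.806×10⁻¹⁹)(7.19×10⁻³)/(2π·7.47×10⁻²⁶) ≈ 7360 Hz.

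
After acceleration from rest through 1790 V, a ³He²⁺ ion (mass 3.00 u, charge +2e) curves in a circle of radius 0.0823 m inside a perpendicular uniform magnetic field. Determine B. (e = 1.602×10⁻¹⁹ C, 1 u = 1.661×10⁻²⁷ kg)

v = √(2|q|V/m) = √(2·3.204×10⁻¹⁹·1790/4.983×10⁻²⁷) ≈ 4.798×10⁵ m/s.
B = mv/(|q|r) = (4.983×10⁻²⁷)(4.798×10⁵)/((3.204×10⁻¹⁹)(0.0823)) ≈ 0.0907 T.

B ≈ 0.0907 T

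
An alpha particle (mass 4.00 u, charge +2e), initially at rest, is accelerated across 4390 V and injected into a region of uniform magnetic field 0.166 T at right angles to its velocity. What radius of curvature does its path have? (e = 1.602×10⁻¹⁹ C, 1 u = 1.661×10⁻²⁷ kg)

r ≈ 0.0813 m

Acceleration: |q|V = ½mv² ⇒ v = √(2|q|V/m) = √(2·3.204×10⁻¹⁹·4390/6.644×10⁻²⁷) ≈ 6.507×10⁵ m/s.
In the field: r = mv/(|q|B) = (6.644×10⁻²⁷)(6.507×10⁵)/((3.204×10⁻¹⁹)(0.166)) ≈ 0.0813 m.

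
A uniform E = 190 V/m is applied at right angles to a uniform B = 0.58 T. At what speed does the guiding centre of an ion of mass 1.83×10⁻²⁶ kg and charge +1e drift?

v_d ≈ 330 m/s

The E×B drift speed is v_d = E/B.
v_d = 190/0.58 = 330 m/s.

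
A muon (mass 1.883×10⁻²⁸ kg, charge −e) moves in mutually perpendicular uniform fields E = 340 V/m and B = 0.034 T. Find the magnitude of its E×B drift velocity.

v_d ≈ 1.0×10⁴ m/s

The steady drift has the magnetic force balancing the electric force, so v_d = E/B.
v_d = 340/0.034 = 1.0×10⁴ m/s.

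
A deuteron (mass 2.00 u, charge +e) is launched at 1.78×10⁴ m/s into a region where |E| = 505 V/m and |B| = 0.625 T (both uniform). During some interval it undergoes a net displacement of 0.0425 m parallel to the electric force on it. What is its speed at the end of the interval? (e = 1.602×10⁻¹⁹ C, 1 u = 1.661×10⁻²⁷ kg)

v_f ≈ 4.89×10⁴ m/s

B does no work; ΔKE = |q|E d.
½mv_f² = ½mv₀² + |q|Ed = ½(3.322×10⁻²⁷)(1.78×10⁴)² + (1.602×10⁻¹⁹)(505)(0.0425) ≈ 5.263×10⁻¹⁹ J + 3.438×10⁻¹⁸ J ≈ 3.965×10⁻¹⁸ J.
v_f = √(2·3.965×10⁻¹⁸/3.322×10⁻²⁷) ≈ 4.89×10⁴ m/s.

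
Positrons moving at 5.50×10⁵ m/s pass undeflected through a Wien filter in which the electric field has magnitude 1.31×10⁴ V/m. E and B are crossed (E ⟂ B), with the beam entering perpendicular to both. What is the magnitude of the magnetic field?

B = 0.0238 T

Balance of forces in the selector: qE = qvB ⇒ B = E/v.
B = 1.31×10⁴/5.50×10⁵ = 0.0238 T.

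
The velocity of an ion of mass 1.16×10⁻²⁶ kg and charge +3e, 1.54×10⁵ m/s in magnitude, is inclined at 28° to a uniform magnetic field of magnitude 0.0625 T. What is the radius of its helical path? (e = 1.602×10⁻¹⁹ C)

v⊥ = v sinθ = 1.54×10⁵·sin28° ≈ 7.230×10⁴ m/s.
r = m v⊥/(|q|B) = (1.16×10⁻²⁶)(7.230×10⁴)/((4.806×10⁻¹⁹)(0.0625)) ≈ 0.0279 m.

r ≈ 0.0279 m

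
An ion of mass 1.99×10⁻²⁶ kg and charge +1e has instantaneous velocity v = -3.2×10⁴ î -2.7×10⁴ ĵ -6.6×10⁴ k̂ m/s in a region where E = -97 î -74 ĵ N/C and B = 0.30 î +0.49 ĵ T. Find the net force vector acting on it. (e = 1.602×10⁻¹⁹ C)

v×B = (3.23×10⁴, -1.98×10⁴, -7580) N/C.
E + v×B = (3.22×10⁴, -1.99×10⁴, -7580) N/C.
F = q(E + v×B) = (1.602×10⁻¹⁹ C)·(3.22×10⁴, -1.99×10⁴, -7580) = (5.17×10⁻¹⁵, -3.18×10⁻¹⁵, -1.21×10⁻¹⁵) N.

F ≈ (5.17×10⁻¹⁵, -3.18×10⁻¹⁵, -1.21×10⁻¹⁵) N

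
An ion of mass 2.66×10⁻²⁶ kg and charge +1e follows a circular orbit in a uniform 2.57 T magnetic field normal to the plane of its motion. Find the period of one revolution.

The cyclotron period depends only on m, q, B: T = 2πm/(|q|B).
T = 2π(2.66×10⁻²⁶)/((1.602×10⁻¹⁹)(2.57)) ≈ 4.06×10⁻⁷ s.

T ≈ 4.06×10⁻⁷ s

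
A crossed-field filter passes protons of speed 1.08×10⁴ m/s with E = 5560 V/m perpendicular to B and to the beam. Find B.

Balance of forces in the selector: qE = qvB ⇒ B = E/v.
B = 5560/1.08×10⁴ = 0.515 T.

B = 0.515 T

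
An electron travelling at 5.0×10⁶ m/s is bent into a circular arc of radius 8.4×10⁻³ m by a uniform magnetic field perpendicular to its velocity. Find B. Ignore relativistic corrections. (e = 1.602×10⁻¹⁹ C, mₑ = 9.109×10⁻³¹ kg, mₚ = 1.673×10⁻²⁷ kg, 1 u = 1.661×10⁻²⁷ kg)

From |q|vB = mv²/r, B = mv/(|q|r).
B = (9.109×10⁻³¹)(5.0×10⁶)/((1.602×10⁻¹⁹)(8.4×10⁻³)) ≈ 3.4×10⁻³ T.

B ≈ 3.4×10⁻³ T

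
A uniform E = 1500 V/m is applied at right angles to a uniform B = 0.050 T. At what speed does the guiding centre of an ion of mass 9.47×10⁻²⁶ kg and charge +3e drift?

The E×B drift speed is v_d = E/B.
v_d = 1500/0.050 = 3.0×10⁴ m/s.

v_d ≈ 3.0×10⁴ m/s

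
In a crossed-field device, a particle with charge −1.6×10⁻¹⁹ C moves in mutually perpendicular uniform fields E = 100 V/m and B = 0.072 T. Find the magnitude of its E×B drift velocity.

The steady drift has the magnetic force balancing the electric force, so v_d = E/B.
v_d = 100/0.072 = 1400 m/s.

v_d ≈ 1400 m/s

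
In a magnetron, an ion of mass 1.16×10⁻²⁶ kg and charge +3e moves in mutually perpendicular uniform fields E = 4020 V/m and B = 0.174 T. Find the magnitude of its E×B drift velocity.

v_d ≈ 2.31×10⁴ m/s

The E×B drift speed is v_d = E/B.
v_d = 4020/0.174 = 2.31×10⁴ m/s.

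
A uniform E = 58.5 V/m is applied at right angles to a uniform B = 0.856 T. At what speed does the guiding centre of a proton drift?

v_d ≈ 68.3 m/s

In crossed fields the guiding centre drifts at v_d = |E×B|/B² = E/B, independent of charge and mass.
v_d = 58.5/0.856 = 68.3 m/s.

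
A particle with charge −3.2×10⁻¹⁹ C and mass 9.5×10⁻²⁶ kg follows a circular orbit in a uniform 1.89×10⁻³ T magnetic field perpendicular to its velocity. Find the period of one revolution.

The cyclotron period depends only on m, q, B: T = 2πm/(|q|B).
T = 2π(9.5×10⁻²⁶)/((3.2×10⁻¹⁹)(1.89×10⁻³)) ≈ 9.87×10⁻⁴ s.

T ≈ 9.87×10⁻⁴ s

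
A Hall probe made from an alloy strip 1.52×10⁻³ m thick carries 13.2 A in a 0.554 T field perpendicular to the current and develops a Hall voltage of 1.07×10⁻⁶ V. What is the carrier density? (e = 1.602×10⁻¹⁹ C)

n ≈ 2.81×10²⁸ m⁻³

From V_H = IB/(n e t), n = IB/(V_H e t).
n = (13.2)(0.554)/((1.07×10⁻⁶)(1.602×10⁻¹⁹)(1.52×10⁻³)) ≈ 2.81×10²⁸ m⁻³.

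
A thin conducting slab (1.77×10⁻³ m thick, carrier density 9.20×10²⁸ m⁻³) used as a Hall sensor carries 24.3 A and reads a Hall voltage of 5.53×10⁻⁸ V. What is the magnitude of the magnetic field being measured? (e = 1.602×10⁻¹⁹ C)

From V_H = IB/(n e t), B = V_H n e t / I.
B = (5.53×10⁻⁸)(9.20×10²⁸)(1.602×10⁻¹⁹)(1.77×10⁻³)/24.3 ≈ 0.0594 T.

B ≈ 0.0594 T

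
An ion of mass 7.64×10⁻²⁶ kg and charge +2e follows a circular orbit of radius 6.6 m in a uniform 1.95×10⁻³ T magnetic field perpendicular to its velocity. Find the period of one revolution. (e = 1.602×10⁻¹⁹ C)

The cyclotron period depends only on m, q, B: T = 2πm/(|q|B).
T = 2π(7.64×10⁻²⁶)/((3.204×10⁻¹⁹)(1.95×10⁻³)) ≈ 7.68×10⁻⁴ s.

T ≈ 7.68×10⁻⁴ s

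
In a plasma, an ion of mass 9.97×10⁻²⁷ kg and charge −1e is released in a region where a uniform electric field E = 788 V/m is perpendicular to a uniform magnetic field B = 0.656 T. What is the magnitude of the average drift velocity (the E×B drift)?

The steady drift has the magnetic force balancing the electric force, so v_d = E/B.
v_d = 788/0.656 = 1200 m/s.

v_d ≈ 1200 m/s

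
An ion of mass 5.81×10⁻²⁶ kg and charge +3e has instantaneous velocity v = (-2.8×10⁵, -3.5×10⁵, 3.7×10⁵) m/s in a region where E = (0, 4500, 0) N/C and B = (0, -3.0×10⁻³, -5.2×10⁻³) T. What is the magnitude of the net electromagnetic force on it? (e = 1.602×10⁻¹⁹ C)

|F| ≈ 2.07×10⁻¹⁵ N

v×B = (2930, -1460, 840) N/C.
E + v×B = (2930, 3040, 840) N/C.
F = q(E + v×B) = (4.806×10⁻¹⁹ C)·(2930, 3040, 840) = (1.41×10⁻¹⁵, 1.46×10⁻¹⁵, 4.04×10⁻¹⁶) N.
|F| = 2.07×10⁻¹⁵ N.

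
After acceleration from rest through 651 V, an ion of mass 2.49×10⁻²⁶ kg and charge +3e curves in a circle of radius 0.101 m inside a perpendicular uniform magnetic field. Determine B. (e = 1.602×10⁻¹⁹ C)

v = √(2|q|V/m) = √(2·4.806×10⁻¹⁹·651/2.49×10⁻²⁶) ≈ 1.585×10⁵ m/s.
B = mv/(|q|r) = (2.49×10⁻²⁶)(1.585×10⁵)/((4.806×10⁻¹⁹)(0.101)) ≈ 0.0813 T.

B ≈ 0.0813 T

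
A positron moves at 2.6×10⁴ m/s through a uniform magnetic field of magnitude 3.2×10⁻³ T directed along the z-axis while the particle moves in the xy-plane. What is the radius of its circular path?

The magnetic force provides the centripetal force: |q|vB = mv²/r.
r = mv/(|q|B) = (9.109×10⁻³¹)(2.6×10⁴)/((1.602×10⁻¹⁹)(3.2×10⁻³)) ≈ 4.6×10⁻⁵ m.

r ≈ 4.6×10⁻⁵ m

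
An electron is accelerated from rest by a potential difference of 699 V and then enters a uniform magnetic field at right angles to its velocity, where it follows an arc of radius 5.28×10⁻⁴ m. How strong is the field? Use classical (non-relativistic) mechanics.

B ≈ 0.169 T

v = √(2|q|V/m) = √(2·1.602×10⁻¹⁹·699/9.109×10⁻³¹) ≈ 1.568×10⁷ m/s.
B = mv/(|q|r) = (9.109×10⁻³¹)(1.568×10⁷)/((1.602×10⁻¹⁹)(5.28×10⁻⁴)) ≈ 0.169 T.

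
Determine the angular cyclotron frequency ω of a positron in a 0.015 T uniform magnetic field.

ω = |q|B/m.
ω = (1.602×10⁻¹⁹)(0.015)/9.109×10⁻³¹ ≈ 2.6×10⁹ rad/s.

ω ≈ 2.6×10⁹ rad/s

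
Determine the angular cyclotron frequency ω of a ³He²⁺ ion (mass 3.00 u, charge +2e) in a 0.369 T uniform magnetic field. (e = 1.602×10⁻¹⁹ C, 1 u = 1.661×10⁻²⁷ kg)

ω ≈ 2.37×10⁷ rad/s

ω = |q|B/m.
ω = (3.204×10⁻¹⁹)(0.369)/4.983×10⁻²⁷ ≈ 2.37×10⁷ rad/s.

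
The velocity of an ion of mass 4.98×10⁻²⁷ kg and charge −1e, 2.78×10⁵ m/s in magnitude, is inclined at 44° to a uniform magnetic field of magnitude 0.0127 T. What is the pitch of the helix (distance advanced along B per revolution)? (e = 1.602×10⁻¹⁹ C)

p ≈ 3.08 m

v∥ = v cosθ = 2.78×10⁵·cos44° ≈ 2.000×10⁵ m/s.
T = 2πm/(|q|B) = 2π(4.98×10⁻²⁷)/((1.602×10⁻¹⁹)(0.0127)) ≈ 1.538×10⁻⁵ s.
pitch = v∥ T = (2.000×10⁵)(1.538×10⁻⁵) ≈ 3.08 m.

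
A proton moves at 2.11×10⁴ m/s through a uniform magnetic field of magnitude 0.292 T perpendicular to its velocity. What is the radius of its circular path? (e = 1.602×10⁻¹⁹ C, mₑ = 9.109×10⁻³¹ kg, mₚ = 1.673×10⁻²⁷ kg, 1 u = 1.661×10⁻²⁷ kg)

r ≈ 7.55×10⁻⁴ m

The magnetic force provides the centripetal force: |q|vB = mv²/r.
r = mv/(|q|B) = (1.673×10⁻²⁷)(2.11×10⁴)/((1.602×10⁻¹⁹)(0.292)) ≈ 7.55×10⁻⁴ m.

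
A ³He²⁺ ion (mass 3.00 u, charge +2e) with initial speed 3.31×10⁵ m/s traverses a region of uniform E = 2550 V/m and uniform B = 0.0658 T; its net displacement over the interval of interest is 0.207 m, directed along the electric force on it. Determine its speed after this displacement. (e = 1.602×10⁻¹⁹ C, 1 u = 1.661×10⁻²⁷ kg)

v_f ≈ 4.21×10⁵ m/s

B does no work; ΔKE = |q|E d.
½mv_f² = ½mv₀² + |q|Ed = ½(4.983×10⁻²⁷)(3.31×10⁵)² + (3.204×10⁻¹⁹)(2550)(0.207) ≈ 2.730×10⁻¹⁶ J + 1.691×10⁻¹⁶ J ≈ 4.421×10⁻¹⁶ J.
v_f = √(2·4.421×10⁻¹⁶/4.983×10⁻²⁷) ≈ 4.21×10⁵ m/s.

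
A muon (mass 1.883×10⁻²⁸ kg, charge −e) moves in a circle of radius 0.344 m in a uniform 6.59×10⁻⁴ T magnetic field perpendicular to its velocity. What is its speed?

From |q|vB = mv²/r, v = |q|Br/m.
v = (1.602×10⁻¹⁹)(6.59×10⁻⁴)(0.344)/1.883×10⁻²⁸ ≈ 1.93×10⁵ m/s.

v ≈ 1.93×10⁵ m/s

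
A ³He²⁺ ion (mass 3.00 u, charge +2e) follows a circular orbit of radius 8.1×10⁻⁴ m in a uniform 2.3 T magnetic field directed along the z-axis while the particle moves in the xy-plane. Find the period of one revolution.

The cyclotron period depends only on m, q, B: T = 2πm/(|q|B).
T = 2π(4.983×10⁻²⁷)/((3.204×10⁻¹⁹)(2.3)) ≈ 4.2×10⁻⁸ s.

T ≈ 4.2×10⁻⁸ s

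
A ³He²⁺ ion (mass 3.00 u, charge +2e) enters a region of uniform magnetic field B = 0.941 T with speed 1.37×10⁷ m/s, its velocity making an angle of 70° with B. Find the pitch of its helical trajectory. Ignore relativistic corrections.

v∥ = v cosθ = 1.37×10⁷·cos70° ≈ 4.686×10⁶ m/s.
T = 2πm/(|q|B) = 2π(4.983×10⁻²⁷)/((3.204×10⁻¹⁹)(0.941)) ≈ 1.038×10⁻⁷ s.
pitch = v∥ T = (4.686×10⁶)(1.038×10⁻⁷) ≈ 0.487 m.

p ≈ 0.487 m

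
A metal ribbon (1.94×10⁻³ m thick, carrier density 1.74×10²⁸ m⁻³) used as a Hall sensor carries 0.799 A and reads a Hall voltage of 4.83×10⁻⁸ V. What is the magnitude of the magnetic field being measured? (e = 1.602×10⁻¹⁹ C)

B ≈ 0.327 T

From V_H = IB/(n e t), B = V_H n e t / I.
B = (4.83×10⁻⁸)(1.74×10²⁸)(1.602×10⁻¹⁹)(1.94×10⁻³)/0.799 ≈ 0.327 T.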